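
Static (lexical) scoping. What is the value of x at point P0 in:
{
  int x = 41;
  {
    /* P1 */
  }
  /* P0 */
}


x declared in the same block as P0
x = 41


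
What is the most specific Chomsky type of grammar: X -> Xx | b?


Left-linear: every RHS is a terminal or one nonterminal followed by a terminal
Classification: Type 3 (Regular)


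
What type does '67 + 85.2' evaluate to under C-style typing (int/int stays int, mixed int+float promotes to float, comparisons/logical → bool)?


Operand types: int + float
Rule: mixed int/float promotes to float; int/int stays int
Result type: float


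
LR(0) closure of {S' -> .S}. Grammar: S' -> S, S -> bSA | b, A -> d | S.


Start: S' -> .S
For each item with dot before a nonterminal B, add B -> .γ for every B-production
Closure: [S' -> .S, S -> .bSA, S -> .b]


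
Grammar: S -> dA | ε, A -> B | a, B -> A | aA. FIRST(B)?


Per alternative of B: FIRST(A) = {a}; FIRST(aA) = {a}
FIRST(B) = {a}


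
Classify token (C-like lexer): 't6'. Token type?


Pattern: letter/underscore followed by alphanumerics, not a keyword
Type: IDENTIFIER


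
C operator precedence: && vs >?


'>' is relational (level 7); '&&' is logical AND (level 2)
Higher level binds tighter
'>' has higher precedence than '&&'


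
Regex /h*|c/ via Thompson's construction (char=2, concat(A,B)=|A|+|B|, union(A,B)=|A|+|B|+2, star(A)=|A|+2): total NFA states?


Syntax tree has 2 char leaf(s), 1 union(s), 1 star(s)
chars contribute 2×2 = 4; each union adds +2; each star adds +2
Total: 4 + 2 + 2 = 8 states


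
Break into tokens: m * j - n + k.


Scan left to right, longest-match per lexeme
Tokens: ID(m), OP(*), ID(j), OP(-), ID(n), OP(+), ID(k)


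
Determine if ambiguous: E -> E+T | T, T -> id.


precedence layered via separate nonterminal T: deterministic
Unambiguous


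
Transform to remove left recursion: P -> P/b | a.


Left-recursive alternatives: P/b; non-recursive: a
Introduce P': P -> aP', P' -> /bP' | ε


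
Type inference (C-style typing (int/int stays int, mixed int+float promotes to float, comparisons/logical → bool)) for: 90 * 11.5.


Operand types: int * float
Rule: mixed int/float promotes to float; int/int stays int
Result type: float


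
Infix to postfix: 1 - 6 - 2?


Left to right (same or higher precedence on left)
Postfix: 1 6 - 2 -


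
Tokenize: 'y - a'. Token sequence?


Scan left to right, longest-match per lexeme
Tokens: ID(y), OP(-), ID(a)


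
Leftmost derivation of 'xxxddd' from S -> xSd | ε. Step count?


Derivation: S => xSd => xxSdd => xxxSddd => xxxddd
Steps: 4


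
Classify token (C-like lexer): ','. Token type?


Pattern: delimiter/punctuation
Type: PUNCTUATION


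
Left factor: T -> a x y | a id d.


Common prefix: 'a'
Factored: T -> a T', T' -> x y | id d


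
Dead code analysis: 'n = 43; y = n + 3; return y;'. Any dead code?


n is read by y's definition; y is returned
No dead code


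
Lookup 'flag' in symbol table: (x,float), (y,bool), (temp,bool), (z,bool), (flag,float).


Lookup 'flag' → type float


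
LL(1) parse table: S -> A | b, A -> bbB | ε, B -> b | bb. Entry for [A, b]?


For [A, b]: 'b' ∈ FIRST(bbB)
Entry: A -> bbB


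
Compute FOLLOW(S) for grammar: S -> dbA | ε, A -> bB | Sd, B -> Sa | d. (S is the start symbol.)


$ ∈ FOLLOW(S). For each A -> αBβ: add FIRST(β)\{ε} to FOLLOW(B); if β nullable, add FOLLOW(A).
FOLLOW(S) = {$, a, d}


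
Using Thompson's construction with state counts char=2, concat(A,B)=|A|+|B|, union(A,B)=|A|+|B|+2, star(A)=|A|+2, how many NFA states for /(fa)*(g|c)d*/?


Syntax tree has 5 char leaf(s), 1 union(s), 2 star(s)
chars contribute 5×2 = 10; each union adds +2; each star adds +2
Total: 10 + 2 + 4 = 16 states


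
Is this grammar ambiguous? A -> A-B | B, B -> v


precedence layered via separate nonterminal B: deterministic
Unambiguous


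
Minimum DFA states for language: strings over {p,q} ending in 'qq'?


Track the longest suffix of input matching a prefix of 'qq': 3 classes (prefixes of length 0..2)
Minimal DFA: 3 states


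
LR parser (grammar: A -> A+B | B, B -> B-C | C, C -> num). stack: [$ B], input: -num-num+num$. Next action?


shift '-' to continue B -> B-C
Action: shift


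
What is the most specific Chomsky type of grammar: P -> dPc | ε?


Single nonterminal LHS, but d^n c^n is not regular
Classification: Type 2 (Context-Free)


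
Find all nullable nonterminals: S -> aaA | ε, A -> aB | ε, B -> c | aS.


A nonterminal is nullable iff some alternative derives ε (directly, or every symbol in it is nullable)
Nullable: {A, S}


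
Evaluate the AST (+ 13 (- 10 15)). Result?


Evaluate inner: (- 10 15) = -5
Evaluate root: (+ 13 -5) = 8
Result: 8


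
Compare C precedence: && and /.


'/' is multiplicative (level 10); '&&' is logical AND (level 2)
Higher level binds tighter
'/' has higher precedence than '&&'


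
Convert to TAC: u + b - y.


Break into single-operator statements:
t1 = u + b
t2 = t1 - y


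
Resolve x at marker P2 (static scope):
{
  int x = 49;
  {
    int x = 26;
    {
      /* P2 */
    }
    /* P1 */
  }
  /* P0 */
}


P2's block does not declare x; resolves to the enclosing declaration at depth 1
x = 26


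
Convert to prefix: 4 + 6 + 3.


left-to-right (same/higher precedence on left): tree is (+ (+ 4 6) 3)
Prefix: + + 4 6 3


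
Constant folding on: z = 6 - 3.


6 - 3 = 3 at compile time
Optimized: z = 3


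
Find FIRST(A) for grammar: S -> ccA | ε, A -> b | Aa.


Per alternative of A: FIRST(b) = {b}; FIRST(Aa) = {b}
FIRST(A) = {b}


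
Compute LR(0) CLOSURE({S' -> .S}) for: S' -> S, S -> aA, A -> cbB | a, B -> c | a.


Start: S' -> .S
For each item with dot before a nonterminal B, add B -> .γ for every B-production
Closure: [S' -> .S, S -> .aA]


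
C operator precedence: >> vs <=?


'>>' is shift (level 8); '<=' is relational (level 7)
Higher level binds tighter
'>>' has higher precedence than '<='


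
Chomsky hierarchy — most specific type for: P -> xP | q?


Right-linear: every RHS is a terminal or a terminal followed by one nonterminal
Classification: Type 3 (Regular)


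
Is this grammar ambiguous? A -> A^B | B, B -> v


precedence layered via separate nonterminal B: deterministic
Unambiguous


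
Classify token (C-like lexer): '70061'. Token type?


Pattern: digits only
Type: INTEGER_LITERAL


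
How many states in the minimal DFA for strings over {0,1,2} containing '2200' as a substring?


KMP-style automaton: 4 progress states + 1 absorbing accept = 5
Minimal DFA: 5 states


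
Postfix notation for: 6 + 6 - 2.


Left to right (same or higher precedence on left)
Postfix: 6 6 + 2 -


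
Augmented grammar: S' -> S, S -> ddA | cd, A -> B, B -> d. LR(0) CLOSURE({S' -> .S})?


Start: S' -> .S
For each item with dot before a nonterminal B, add B -> .γ for every B-production
Closure: [S' -> .S, S -> .ddA, S -> .cd]


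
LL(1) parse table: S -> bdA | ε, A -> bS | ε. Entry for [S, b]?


For [S, b]: 'b' ∈ FIRST(bdA)
Entry: S -> bdA


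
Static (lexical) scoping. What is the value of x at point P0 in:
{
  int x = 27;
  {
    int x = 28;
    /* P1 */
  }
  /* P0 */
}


x declared in the same block as P0
x = 27


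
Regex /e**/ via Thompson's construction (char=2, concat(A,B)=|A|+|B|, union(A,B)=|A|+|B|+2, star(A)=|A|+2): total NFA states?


Syntax tree has 1 char leaf(s), 0 union(s), 2 star(s)
chars contribute 1×2 = 2; each union adds +2; each star adds +2
Total: 2 + 0 + 4 = 6 states


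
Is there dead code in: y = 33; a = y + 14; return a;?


y is read by a's definition; a is returned
No dead code


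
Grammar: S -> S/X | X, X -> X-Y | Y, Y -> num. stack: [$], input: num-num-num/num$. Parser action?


no handle on stack; shift 'num'
Action: shift


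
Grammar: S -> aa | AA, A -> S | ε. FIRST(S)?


Per alternative of S: FIRST(aa) = {a}; FIRST(AA) = {a, ε}
FIRST(S) = {a, ε}


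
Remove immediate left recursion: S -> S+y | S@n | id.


Left-recursive alternatives: S+y, S@n; non-recursive: id
Introduce S': S -> idS', S' -> +yS' | @nS' | ε


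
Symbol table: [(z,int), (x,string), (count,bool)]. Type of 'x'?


Lookup 'x' → type string


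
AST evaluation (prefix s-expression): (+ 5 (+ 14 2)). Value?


Evaluate inner: (+ 14 2) = 16
Evaluate root: (+ 5 16) = 21
Result: 21


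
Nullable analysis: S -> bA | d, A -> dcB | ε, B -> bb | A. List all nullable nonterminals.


A nonterminal is nullable iff some alternative derives ε (directly, or every symbol in it is nullable)
Nullable: {A, B}


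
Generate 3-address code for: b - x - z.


Break into single-operator statements:
t1 = b - x
t2 = t1 - z


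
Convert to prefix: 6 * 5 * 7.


left-to-right (same/higher precedence on left): tree is (* (* 6 5) 7)
Prefix: * * 6 5 7


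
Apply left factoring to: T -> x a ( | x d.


Common prefix: 'x'
Factored: T -> x T', T' -> a ( | d


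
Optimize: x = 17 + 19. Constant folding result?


17 + 19 = 36 at compile time
Optimized: x = 36


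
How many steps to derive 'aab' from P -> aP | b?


Derivation: P => aP => aaP => aab
Steps: 3


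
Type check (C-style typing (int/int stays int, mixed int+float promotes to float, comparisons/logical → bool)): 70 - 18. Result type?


Operand types: int - int
Rule: mixed int/float promotes to float; int/int stays int
Result type: int


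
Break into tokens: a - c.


Scan left to right, longest-match per lexeme
Tokens: ID(a), OP(-), ID(c)


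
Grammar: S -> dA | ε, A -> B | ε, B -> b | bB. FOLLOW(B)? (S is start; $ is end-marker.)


$ ∈ FOLLOW(S). For each A -> αBβ: add FIRST(β)\{ε} to FOLLOW(B); if β nullable, add FOLLOW(A).
FOLLOW(B) = {$}


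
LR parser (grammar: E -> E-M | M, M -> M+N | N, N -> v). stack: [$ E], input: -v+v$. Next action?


shift '-' to continue E -> E-M
Action: shift


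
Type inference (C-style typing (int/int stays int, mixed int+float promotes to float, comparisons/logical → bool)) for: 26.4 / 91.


Operand types: float / int
Rule: mixed int/float promotes to float; int/int stays int
Result type: float


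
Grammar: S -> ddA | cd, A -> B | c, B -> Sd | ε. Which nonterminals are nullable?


A nonterminal is nullable iff some alternative derives ε (directly, or every symbol in it is nullable)
Nullable: {A, B}


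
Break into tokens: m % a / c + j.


Scan left to right, longest-match per lexeme
Tokens: ID(m), OP(%), ID(a), OP(/), ID(c), OP(+), ID(j)


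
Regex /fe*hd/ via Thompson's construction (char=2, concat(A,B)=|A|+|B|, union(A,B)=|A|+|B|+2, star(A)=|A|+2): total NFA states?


Syntax tree has 4 char leaf(s), 0 union(s), 1 star(s)
chars contribute 4×2 = 8; each union adds +2; each star adds +2
Total: 8 + 0 + 2 = 10 states


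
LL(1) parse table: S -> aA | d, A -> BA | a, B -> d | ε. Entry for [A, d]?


For [A, d]: 'd' ∈ FIRST(BA)
Entry: A -> BA


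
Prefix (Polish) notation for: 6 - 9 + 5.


left-to-right (same/higher precedence on left): tree is (+ (- 6 9) 5)
Prefix: + - 6 9 5


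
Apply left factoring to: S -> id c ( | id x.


Common prefix: 'id'
Factored: S -> id S', S' -> c ( | x


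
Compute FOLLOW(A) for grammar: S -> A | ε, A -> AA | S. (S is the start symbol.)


$ ∈ FOLLOW(S). For each A -> αBβ: add FIRST(β)\{ε} to FOLLOW(B); if β nullable, add FOLLOW(A).
FOLLOW(A) = {$}


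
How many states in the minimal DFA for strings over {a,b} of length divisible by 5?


Track length mod 5: states 0..4, accept at 0
Minimal DFA: 5 states


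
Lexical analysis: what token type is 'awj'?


Pattern: letter/underscore followed by alphanumerics, not a keyword
Type: IDENTIFIER


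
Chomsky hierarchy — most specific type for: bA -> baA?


LHS has context (more than one symbol) and |LHS| ≤ |RHS|
Classification: Type 1 (Context-Sensitive)


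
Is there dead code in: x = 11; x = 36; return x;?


first assignment to x is overwritten before any read
Dead: 'x = 11'


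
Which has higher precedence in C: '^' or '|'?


'^' is bitwise XOR (level 4); '|' is bitwise OR (level 3)
Higher level binds tighter
'^' has higher precedence than '|'


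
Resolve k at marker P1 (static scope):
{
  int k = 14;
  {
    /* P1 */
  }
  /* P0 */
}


P1's block does not declare k; resolves to the enclosing declaration at depth 0
k = 14


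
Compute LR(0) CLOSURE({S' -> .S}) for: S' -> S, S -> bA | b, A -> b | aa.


Start: S' -> .S
For each item with dot before a nonterminal B, add B -> .γ for every B-production
Closure: [S' -> .S, S -> .bA, S -> .b]


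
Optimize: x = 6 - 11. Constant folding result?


6 - 11 = -5 at compile time
Optimized: x = -5


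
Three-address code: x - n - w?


Break into single-operator statements:
t1 = x - n
t2 = t1 - w


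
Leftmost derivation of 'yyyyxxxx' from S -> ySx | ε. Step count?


Derivation: S => ySx => yySxx => yyySxxx => yyyySxxxx => yyyyxxxx
Steps: 5


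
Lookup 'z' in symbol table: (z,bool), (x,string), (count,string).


Lookup 'z' → type bool


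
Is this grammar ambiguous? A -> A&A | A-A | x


'x&x-x' has two parse trees (no precedence encoded between & and -)
Ambiguous


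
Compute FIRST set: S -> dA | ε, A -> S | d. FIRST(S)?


Per alternative of S: FIRST(dA) = {d}; FIRST(ε) = {ε}
FIRST(S) = {d, ε}


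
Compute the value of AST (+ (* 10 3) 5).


Evaluate inner: (* 10 3) = 30
Evaluate root: (+ 30 5) = 35
Result: 35


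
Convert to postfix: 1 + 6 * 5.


* has higher precedence, evaluate 6*5 first
Postfix: 1 6 5 * +


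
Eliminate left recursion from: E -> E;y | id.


Left-recursive alternatives: E;y; non-recursive: id
Introduce E': E -> idE', E' -> ;yE' | ε


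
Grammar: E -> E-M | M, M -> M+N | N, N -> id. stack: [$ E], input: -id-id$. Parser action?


shift '-' to continue E -> E-M
Action: shift


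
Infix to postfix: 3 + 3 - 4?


Left to right (same or higher precedence on left)
Postfix: 3 3 + 4 -


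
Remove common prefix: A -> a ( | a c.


Common prefix: 'a'
Factored: A -> a A', A' -> ( | c


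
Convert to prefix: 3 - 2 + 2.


left-to-right (same/higher precedence on left): tree is (+ (- 3 2) 2)
Prefix: + - 3 2 2


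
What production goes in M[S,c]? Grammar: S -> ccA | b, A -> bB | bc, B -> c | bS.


For [S, c]: 'c' ∈ FIRST(ccA)
Entry: S -> ccA


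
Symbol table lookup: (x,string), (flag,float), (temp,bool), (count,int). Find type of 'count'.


Lookup 'count' → type int


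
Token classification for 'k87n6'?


Pattern: letter/underscore followed by alphanumerics, not a keyword
Type: IDENTIFIER


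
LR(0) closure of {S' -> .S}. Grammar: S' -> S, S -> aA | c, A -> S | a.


Start: S' -> .S
For each item with dot before a nonterminal B, add B -> .γ for every B-production
Closure: [S' -> .S, S -> .aA, S -> .c]


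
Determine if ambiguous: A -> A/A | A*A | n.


'n/n*n' has two parse trees (no precedence encoded between / and *)
Ambiguous


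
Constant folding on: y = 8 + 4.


8 + 4 = 12 at compile time
Optimized: y = 12


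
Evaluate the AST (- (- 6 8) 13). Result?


Evaluate inner: (- 6 8) = -2
Evaluate root: (- -2 13) = -15
Result: -15


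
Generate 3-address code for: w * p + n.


Break into single-operator statements:
t1 = w * p
t2 = t1 + n


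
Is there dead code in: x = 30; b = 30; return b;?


x is assigned but never read
Dead: 'x = 30'


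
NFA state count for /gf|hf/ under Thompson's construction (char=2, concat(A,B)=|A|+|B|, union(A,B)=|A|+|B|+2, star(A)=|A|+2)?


Syntax tree has 4 char leaf(s), 1 union(s), 0 star(s)
chars contribute 4×2 = 8; each union adds +2; each star adds +2
Total: 8 + 2 + 0 = 10 states


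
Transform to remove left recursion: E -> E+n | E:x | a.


Left-recursive alternatives: E+n, E:x; non-recursive: a
Introduce E': E -> aE', E' -> +nE' | :xE' | ε


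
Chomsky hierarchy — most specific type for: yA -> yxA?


LHS has context (more than one symbol) and |LHS| ≤ |RHS|
Classification: Type 1 (Context-Sensitive)


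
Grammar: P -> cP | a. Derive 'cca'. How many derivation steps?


Derivation: P => cP => ccP => cca
Steps: 3


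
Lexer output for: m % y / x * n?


Scan left to right, longest-match per lexeme
Tokens: ID(m), OP(%), ID(y), OP(/), ID(x), OP(*), ID(n)


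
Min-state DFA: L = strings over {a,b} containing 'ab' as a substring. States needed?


KMP-style automaton: 2 progress states + 1 absorbing accept = 3
Minimal DFA: 3 states


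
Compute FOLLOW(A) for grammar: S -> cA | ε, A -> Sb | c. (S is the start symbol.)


$ ∈ FOLLOW(S). For each A -> αBβ: add FIRST(β)\{ε} to FOLLOW(B); if β nullable, add FOLLOW(A).
FOLLOW(A) = {$, b}


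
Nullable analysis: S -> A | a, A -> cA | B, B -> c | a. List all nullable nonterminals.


A nonterminal is nullable iff some alternative derives ε (directly, or every symbol in it is nullable)
Nullable: {}


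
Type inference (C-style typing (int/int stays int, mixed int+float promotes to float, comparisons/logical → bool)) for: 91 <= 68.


Operand types: int <= int
Rule: comparison yields bool
Result type: bool


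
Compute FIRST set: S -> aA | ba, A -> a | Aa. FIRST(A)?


Per alternative of A: FIRST(a) = {a}; FIRST(Aa) = {a}
FIRST(A) = {a}


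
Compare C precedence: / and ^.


'/' is multiplicative (level 10); '^' is bitwise XOR (level 4)
Higher level binds tighter
'/' has higher precedence than '^'


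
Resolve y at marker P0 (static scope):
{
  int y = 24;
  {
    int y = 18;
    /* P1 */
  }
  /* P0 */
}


y declared in the same block as P0
y = 24


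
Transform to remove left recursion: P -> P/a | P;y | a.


Left-recursive alternatives: P/a, P;y; non-recursive: a
Introduce P': P -> aP', P' -> /aP' | ;yP' | ε


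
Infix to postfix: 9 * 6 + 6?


Left to right (same or higher precedence on left)
Postfix: 9 6 * 6 +


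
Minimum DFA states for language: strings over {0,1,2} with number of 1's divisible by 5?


Track (count of 1) mod 5: states 0..4, accept at 0
Minimal DFA: 5 states


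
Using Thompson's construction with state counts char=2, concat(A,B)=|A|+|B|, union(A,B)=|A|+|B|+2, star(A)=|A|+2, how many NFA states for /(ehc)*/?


Syntax tree has 3 char leaf(s), 0 union(s), 1 star(s)
chars contribute 3×2 = 6; each union adds +2; each star adds +2
Total: 6 + 0 + 2 = 8 states


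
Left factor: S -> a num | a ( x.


Common prefix: 'a'
Factored: S -> a S', S' -> num | ( x


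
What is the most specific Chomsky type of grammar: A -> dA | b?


Right-linear: every RHS is a terminal or a terminal followed by one nonterminal
Classification: Type 3 (Regular)


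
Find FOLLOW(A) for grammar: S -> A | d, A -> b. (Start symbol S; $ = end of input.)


$ ∈ FOLLOW(S). For each A -> αBβ: add FIRST(β)\{ε} to FOLLOW(B); if β nullable, add FOLLOW(A).
FOLLOW(A) = {$}


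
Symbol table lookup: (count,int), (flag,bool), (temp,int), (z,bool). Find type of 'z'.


Lookup 'z' → type bool


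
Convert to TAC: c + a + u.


Break into single-operator statements:
t1 = c + a
t2 = t1 + u


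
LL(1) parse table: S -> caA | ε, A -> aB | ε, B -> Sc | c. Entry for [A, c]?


For [A, c]: ε is nullable and 'c' ∈ FOLLOW(A)
Entry: A -> ε


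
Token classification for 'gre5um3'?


Pattern: letter/underscore followed by alphanumerics, not a keyword
Type: IDENTIFIER


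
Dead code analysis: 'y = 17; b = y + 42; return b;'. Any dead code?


y is read by b's definition; b is returned
No dead code


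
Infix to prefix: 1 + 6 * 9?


'*' binds tighter: tree is (+ 1 (* 6 9))
Prefix: + 1 * 6 9


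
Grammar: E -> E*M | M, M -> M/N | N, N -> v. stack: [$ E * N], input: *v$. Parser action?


'N' (not preceded by M/) is the handle for M -> N
Action: reduce (M -> N)


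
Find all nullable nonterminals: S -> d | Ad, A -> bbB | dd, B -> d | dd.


A nonterminal is nullable iff some alternative derives ε (directly, or every symbol in it is nullable)
Nullable: {}


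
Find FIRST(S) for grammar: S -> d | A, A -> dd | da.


Per alternative of S: FIRST(d) = {d}; FIRST(A) = {d}
FIRST(S) = {d}


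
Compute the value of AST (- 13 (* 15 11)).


Evaluate inner: (* 15 11) = 165
Evaluate root: (- 13 165) = -152
Result: -152


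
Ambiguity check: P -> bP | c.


right-linear, alternatives start with distinct terminals 'b' vs 'c': unique leftmost derivation
Unambiguous


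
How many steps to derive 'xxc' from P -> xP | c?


Derivation: P => xP => xxP => xxc
Steps: 3


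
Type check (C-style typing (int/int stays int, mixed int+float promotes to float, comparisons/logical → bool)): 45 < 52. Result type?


Operand types: int < int
Rule: comparison yields bool
Result type: bool


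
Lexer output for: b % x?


Scan left to right, longest-match per lexeme
Tokens: ID(b), OP(%), ID(x)


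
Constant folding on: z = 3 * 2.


3 * 2 = 6 at compile time
Optimized: z = 6


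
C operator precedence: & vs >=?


'>=' is relational (level 7); '&' is bitwise AND (level 5)
Higher level binds tighter
'>=' has higher precedence than '&'


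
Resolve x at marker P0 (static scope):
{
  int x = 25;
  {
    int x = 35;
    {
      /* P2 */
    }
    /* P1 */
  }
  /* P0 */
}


x declared in the same block as P0
x = 25


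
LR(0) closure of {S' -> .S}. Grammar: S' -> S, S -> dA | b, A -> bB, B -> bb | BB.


Start: S' -> .S
For each item with dot before a nonterminal B, add B -> .γ for every B-production
Closure: [S' -> .S, S -> .dA, S -> .b]


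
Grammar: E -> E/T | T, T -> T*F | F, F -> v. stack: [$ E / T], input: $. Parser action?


handle 'E/T' on top; lookahead ∈ FOLLOW(E) = {/, $}
Action: reduce (E -> E/T)


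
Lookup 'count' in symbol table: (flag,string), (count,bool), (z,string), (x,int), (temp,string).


Lookup 'count' → type bool


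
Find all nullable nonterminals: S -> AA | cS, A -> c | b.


A nonterminal is nullable iff some alternative derives ε (directly, or every symbol in it is nullable)
Nullable: {}


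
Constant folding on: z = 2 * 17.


2 * 17 = 34 at compile time
Optimized: z = 34


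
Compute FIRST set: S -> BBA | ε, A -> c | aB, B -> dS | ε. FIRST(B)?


Per alternative of B: FIRST(dS) = {d}; FIRST(ε) = {ε}
FIRST(B) = {d, ε}


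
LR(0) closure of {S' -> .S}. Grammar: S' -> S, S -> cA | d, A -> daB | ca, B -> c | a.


Start: S' -> .S
For each item with dot before a nonterminal B, add B -> .γ for every B-production
Closure: [S' -> .S, S -> .cA, S -> .d]


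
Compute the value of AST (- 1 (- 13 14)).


Evaluate inner: (- 13 14) = -1
Evaluate root: (- 1 -1) = 2
Result: 2


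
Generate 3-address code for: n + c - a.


Break into single-operator statements:
t1 = n + c
t2 = t1 - a


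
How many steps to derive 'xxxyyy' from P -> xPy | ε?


Derivation: P => xPy => xxPyy => xxxPyyy => xxxyyy
Steps: 4


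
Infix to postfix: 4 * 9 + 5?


Left to right (same or higher precedence on left)
Postfix: 4 9 * 5 +


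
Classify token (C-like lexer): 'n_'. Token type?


Pattern: letter/underscore followed by alphanumerics, not a keyword
Type: IDENTIFIER


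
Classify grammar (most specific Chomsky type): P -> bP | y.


Right-linear: every RHS is a terminal or a terminal followed by one nonterminal
Classification: Type 3 (Regular)


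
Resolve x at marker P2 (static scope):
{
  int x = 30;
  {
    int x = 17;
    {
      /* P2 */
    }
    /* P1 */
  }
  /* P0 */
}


P2's block does not declare x; resolves to the enclosing declaration at depth 1
x = 17


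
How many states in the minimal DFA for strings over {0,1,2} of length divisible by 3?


Track length mod 3: states 0..2, accept at 0
Minimal DFA: 3 states


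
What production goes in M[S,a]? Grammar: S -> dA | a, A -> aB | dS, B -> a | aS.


For [S, a]: 'a' ∈ FIRST(a)
Entry: S -> a


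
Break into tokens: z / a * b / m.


Scan left to right, longest-match per lexeme
Tokens: ID(z), OP(/), ID(a), OP(*), ID(b), OP(/), ID(m)


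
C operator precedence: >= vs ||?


'>=' is relational (level 7); '||' is logical OR (level 1)
Higher level binds tighter
'>=' has higher precedence than '||'


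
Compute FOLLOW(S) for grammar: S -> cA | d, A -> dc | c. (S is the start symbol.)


$ ∈ FOLLOW(S). For each A -> αBβ: add FIRST(β)\{ε} to FOLLOW(B); if β nullable, add FOLLOW(A).
FOLLOW(S) = {$}


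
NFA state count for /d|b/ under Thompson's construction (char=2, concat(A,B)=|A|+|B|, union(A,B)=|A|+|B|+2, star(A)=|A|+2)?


Syntax tree has 2 char leaf(s), 1 union(s), 0 star(s)
chars contribute 2×2 = 4; each union adds +2; each star adds +2
Total: 4 + 2 + 0 = 6 states


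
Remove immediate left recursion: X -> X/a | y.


Left-recursive alternatives: X/a; non-recursive: y
Introduce X': X -> yX', X' -> /aX' | ε


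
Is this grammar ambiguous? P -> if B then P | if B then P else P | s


dangling else: 'if B then if B then s else s' parses two ways
Ambiguous


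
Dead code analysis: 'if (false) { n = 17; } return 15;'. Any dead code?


condition is constant false, so the whole block is unreachable
Dead: 'if (false) { n = 17; }'


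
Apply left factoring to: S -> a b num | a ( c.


Common prefix: 'a'
Factored: S -> a S', S' -> b num | ( c


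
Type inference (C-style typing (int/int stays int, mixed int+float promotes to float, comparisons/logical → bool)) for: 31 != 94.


Operand types: int != int
Rule: comparison yields bool
Result type: bool


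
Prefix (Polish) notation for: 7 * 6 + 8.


left-to-right (same/higher precedence on left): tree is (+ (* 7 6) 8)
Prefix: + * 7 6 8


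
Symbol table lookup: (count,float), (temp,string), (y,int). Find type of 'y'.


Lookup 'y' → type int


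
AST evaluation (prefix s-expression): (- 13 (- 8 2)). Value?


Evaluate inner: (- 8 2) = 6
Evaluate root: (- 13 6) = 7
Result: 7


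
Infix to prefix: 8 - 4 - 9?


left-to-right (same/higher precedence on left): tree is (- (- 8 4) 9)
Prefix: - - 8 4 9


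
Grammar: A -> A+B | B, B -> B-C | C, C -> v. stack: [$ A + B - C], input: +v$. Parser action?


handle 'B-C' on top
Action: reduce (B -> B-C)


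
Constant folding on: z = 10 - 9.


10 - 9 = 1 at compile time
Optimized: z = 1


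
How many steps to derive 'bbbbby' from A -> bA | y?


Derivation: A => bA => bbA => bbbA => bbbbA => bbbbbA => bbbbby
Steps: 6


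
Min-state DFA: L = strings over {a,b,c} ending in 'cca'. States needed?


Track the longest suffix of input matching a prefix of 'cca': 4 classes (prefixes of length 0..3)
Minimal DFA: 4 states


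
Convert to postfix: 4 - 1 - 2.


Left to right (same or higher precedence on left)
Postfix: 4 1 - 2 -


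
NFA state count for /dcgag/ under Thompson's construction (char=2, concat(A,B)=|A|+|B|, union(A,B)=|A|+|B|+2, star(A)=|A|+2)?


Syntax tree has 5 char leaf(s), 0 union(s), 0 star(s)
chars contribute 5×2 = 10; each union adds +2; each star adds +2
Total: 10 + 0 + 0 = 10 states


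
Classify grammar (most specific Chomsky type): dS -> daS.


LHS has context (more than one symbol) and |LHS| ≤ |RHS|
Classification: Type 1 (Context-Sensitive)


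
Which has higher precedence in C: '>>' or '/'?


'/' is multiplicative (level 10); '>>' is shift (level 8)
Higher level binds tighter
'/' has higher precedence than '>>'


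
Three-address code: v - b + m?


Break into single-operator statements:
t1 = v - b
t2 = t1 + m


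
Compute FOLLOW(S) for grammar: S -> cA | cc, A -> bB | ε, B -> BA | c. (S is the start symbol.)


$ ∈ FOLLOW(S). For each A -> αBβ: add FIRST(β)\{ε} to FOLLOW(B); if β nullable, add FOLLOW(A).
FOLLOW(S) = {$}


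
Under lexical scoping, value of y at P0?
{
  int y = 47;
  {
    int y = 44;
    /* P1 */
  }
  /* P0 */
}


y declared in the same block as P0
y = 47


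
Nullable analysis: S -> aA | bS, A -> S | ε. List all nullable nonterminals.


A nonterminal is nullable iff some alternative derives ε (directly, or every symbol in it is nullable)
Nullable: {A}


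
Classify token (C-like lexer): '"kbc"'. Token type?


Pattern: double-quoted sequence
Type: STRING_LITERAL


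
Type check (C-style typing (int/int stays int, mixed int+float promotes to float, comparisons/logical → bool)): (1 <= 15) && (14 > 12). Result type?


Operand types: bool && bool
Rule: logical operators take bool operands and yield bool
Result type: bool


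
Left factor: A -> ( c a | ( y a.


Common prefix: '('
Factored: A -> ( A', A' -> c a | y a


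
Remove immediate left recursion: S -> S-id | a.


Left-recursive alternatives: S-id; non-recursive: a
Introduce S': S -> aS', S' -> -idS' | ε


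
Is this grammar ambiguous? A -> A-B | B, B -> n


precedence layered via separate nonterminal B: deterministic
Unambiguous


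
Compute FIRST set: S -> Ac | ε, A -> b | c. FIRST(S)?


Per alternative of S: FIRST(Ac) = {b, c}; FIRST(ε) = {ε}
FIRST(S) = {b, c, ε}


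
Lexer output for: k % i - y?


Scan left to right, longest-match per lexeme
Tokens: ID(k), OP(%), ID(i), OP(-), ID(y)


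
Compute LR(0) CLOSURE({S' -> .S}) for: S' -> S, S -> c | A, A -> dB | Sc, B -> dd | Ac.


Start: S' -> .S
For each item with dot before a nonterminal B, add B -> .γ for every B-production
Closure: [S' -> .S, S -> .c, S -> .A, A -> .dB, A -> .Sc]


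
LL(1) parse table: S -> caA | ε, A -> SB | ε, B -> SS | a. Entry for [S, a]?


For [S, a]: ε is nullable and 'a' ∈ FOLLOW(S)
Entry: S -> ε


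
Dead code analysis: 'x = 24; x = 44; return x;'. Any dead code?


first assignment to x is overwritten before any read
Dead: 'x = 24'


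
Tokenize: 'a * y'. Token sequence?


Scan left to right, longest-match per lexeme
Tokens: ID(a), OP(*), ID(y)


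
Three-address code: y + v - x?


Break into single-operator statements:
t1 = y + v
t2 = t1 - x


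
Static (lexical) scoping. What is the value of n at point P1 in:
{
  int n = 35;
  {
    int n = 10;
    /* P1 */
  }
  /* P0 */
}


n declared in the same block as P1
n = 10


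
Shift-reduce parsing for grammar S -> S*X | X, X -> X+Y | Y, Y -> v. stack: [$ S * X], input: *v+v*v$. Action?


handle 'S*X' on top; lookahead ∈ FOLLOW(S) = {*, $}
Action: reduce (S -> S*X)


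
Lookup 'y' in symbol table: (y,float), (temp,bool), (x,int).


Lookup 'y' → type float


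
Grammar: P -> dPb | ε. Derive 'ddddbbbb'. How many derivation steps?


Derivation: P => dPb => ddPbb => dddPbbb => ddddPbbbb => ddddbbbb
Steps: 5


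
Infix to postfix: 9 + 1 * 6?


* has higher precedence, evaluate 1*6 first
Postfix: 9 1 6 * +


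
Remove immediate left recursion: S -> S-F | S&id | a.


Left-recursive alternatives: S-F, S&id; non-recursive: a
Introduce S': S -> aS', S' -> -FS' | &idS' | ε


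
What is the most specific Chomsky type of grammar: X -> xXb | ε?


Single nonterminal LHS, but x^n b^n is not regular
Classification: Type 2 (Context-Free)


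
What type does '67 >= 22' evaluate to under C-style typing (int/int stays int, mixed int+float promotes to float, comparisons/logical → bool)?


Operand types: int >= int
Rule: comparison yields bool
Result type: bool


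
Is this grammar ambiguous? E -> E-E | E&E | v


'v-v&v' has two parse trees (no precedence encoded between - and &)
Ambiguous


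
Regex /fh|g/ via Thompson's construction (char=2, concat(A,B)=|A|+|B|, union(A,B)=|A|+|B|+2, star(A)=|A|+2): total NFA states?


Syntax tree has 3 char leaf(s), 1 union(s), 0 star(s)
chars contribute 3×2 = 6; each union adds +2; each star adds +2
Total: 6 + 2 + 0 = 8 states


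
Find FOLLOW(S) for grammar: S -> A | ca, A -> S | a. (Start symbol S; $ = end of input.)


$ ∈ FOLLOW(S). For each A -> αBβ: add FIRST(β)\{ε} to FOLLOW(B); if β nullable, add FOLLOW(A).
FOLLOW(S) = {$}


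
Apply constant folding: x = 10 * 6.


10 * 6 = 60 at compile time
Optimized: x = 60


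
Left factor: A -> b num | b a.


Common prefix: 'b'
Factored: A -> b A', A' -> num | a


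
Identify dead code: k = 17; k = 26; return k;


first assignment to k is overwritten before any read
Dead: 'k = 17'


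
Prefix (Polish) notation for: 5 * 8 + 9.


left-to-right (same/higher precedence on left): tree is (+ (* 5 8) 9)
Prefix: + * 5 8 9


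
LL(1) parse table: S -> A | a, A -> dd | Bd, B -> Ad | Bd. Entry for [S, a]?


For [S, a]: 'a' ∈ FIRST(a)
Entry: S -> a


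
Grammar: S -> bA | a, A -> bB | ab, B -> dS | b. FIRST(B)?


Per alternative of B: FIRST(dS) = {d}; FIRST(b) = {b}
FIRST(B) = {b, d}


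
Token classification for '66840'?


Pattern: digits only
Type: INTEGER_LITERAL


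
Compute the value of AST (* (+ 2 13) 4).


Evaluate inner: (+ 2 13) = 15
Evaluate root: (* 15 4) = 60
Result: 60


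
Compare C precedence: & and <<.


'<<' is shift (level 8); '&' is bitwise AND (level 5)
Higher level binds tighter
'<<' has higher precedence than '&'


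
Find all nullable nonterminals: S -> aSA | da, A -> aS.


A nonterminal is nullable iff some alternative derives ε (directly, or every symbol in it is nullable)
Nullable: {}


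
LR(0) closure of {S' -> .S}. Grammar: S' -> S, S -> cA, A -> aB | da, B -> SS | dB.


Start: S' -> .S
For each item with dot before a nonterminal B, add B -> .γ for every B-production
Closure: [S' -> .S, S -> .cA]


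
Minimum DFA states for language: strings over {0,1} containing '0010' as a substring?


KMP-style automaton: 4 progress states + 1 absorbing accept = 5
Minimal DFA: 5 states


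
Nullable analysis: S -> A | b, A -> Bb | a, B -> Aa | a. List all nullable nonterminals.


A nonterminal is nullable iff some alternative derives ε (directly, or every symbol in it is nullable)
Nullable: {}


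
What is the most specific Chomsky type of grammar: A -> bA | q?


Right-linear: every RHS is a terminal or a terminal followed by one nonterminal
Classification: Type 3 (Regular)


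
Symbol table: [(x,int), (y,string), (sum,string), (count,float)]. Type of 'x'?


Lookup 'x' → type int


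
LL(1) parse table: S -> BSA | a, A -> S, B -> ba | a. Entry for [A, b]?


For [A, b]: 'b' ∈ FIRST(S)
Entry: A -> S


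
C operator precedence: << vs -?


'-' is additive (level 9); '<<' is shift (level 8)
Higher level binds tighter
'-' has higher precedence than '<<'


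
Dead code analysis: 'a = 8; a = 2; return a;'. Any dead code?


first assignment to a is overwritten before any read
Dead: 'a = 8'


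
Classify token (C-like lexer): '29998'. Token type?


Pattern: digits only
Type: INTEGER_LITERAL


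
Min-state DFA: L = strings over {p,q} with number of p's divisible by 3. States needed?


Track (count of p) mod 3: states 0..2, accept at 0
Minimal DFA: 3 states


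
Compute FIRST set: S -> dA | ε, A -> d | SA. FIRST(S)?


Per alternative of S: FIRST(dA) = {d}; FIRST(ε) = {ε}
FIRST(S) = {d, ε}


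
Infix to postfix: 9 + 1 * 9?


* has higher precedence, evaluate 1*9 first
Postfix: 9 1 9 * +


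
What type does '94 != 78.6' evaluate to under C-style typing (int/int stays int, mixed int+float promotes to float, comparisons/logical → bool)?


Operand types: int != float
Rule: comparison yields bool
Result type: bool


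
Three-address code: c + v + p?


Break into single-operator statements:
t1 = c + v
t2 = t1 + p


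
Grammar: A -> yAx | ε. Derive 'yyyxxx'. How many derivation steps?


Derivation: A => yAx => yyAxx => yyyAxxx => yyyxxx
Steps: 4


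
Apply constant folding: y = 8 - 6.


8 - 6 = 2 at compile time
Optimized: y = 2


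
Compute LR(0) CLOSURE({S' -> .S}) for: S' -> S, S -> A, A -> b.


Start: S' -> .S
For each item with dot before a nonterminal B, add B -> .γ for every B-production
Closure: [S' -> .S, S -> .A, A -> .b]


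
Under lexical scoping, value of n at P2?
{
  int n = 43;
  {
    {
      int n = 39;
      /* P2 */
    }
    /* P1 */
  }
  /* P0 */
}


n declared in the same block as P2
n = 39


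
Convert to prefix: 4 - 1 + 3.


left-to-right (same/higher precedence on left): tree is (+ (- 4 1) 3)
Prefix: + - 4 1 3


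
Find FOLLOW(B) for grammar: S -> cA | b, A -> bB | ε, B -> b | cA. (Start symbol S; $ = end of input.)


$ ∈ FOLLOW(S). For each A -> αBβ: add FIRST(β)\{ε} to FOLLOW(B); if β nullable, add FOLLOW(A).
FOLLOW(B) = {$}


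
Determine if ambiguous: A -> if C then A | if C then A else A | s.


dangling else: 'if C then if C then s else s' parses two ways
Ambiguous


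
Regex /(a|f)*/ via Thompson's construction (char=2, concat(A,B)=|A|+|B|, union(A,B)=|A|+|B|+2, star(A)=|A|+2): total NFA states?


Syntax tree has 2 char leaf(s), 1 union(s), 1 star(s)
chars contribute 2×2 = 4; each union adds +2; each star adds +2
Total: 4 + 2 + 2 = 8 states


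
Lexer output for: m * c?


Scan left to right, longest-match per lexeme
Tokens: ID(m), OP(*), ID(c)


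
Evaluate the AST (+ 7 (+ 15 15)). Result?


Evaluate inner: (+ 15 15) = 30
Evaluate root: (+ 7 30) = 37
Result: 37


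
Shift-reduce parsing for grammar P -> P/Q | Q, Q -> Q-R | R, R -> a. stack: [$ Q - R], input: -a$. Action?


handle 'Q-R' on top
Action: reduce (Q -> Q-R)


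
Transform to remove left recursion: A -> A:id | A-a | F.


Left-recursive alternatives: A:id, A-a; non-recursive: F
Introduce A': A -> FA', A' -> :idA' | -aA' | ε


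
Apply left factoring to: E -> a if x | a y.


Common prefix: 'a'
Factored: E -> a E', E' -> if x | y


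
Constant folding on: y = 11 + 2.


11 + 2 = 13 at compile time
Optimized: y = 13


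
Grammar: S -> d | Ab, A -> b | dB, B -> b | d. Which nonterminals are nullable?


A nonterminal is nullable iff some alternative derives ε (directly, or every symbol in it is nullable)
Nullable: {}


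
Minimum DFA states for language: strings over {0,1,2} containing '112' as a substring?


KMP-style automaton: 3 progress states + 1 absorbing accept = 4
Minimal DFA: 4 states


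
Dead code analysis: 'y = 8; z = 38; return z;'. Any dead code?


y is assigned but never read
Dead: 'y = 8'


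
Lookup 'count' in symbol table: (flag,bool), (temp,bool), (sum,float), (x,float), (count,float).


Lookup 'count' → type float


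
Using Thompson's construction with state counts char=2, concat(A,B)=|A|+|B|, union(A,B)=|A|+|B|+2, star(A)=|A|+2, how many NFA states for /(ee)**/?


Syntax tree has 2 char leaf(s), 0 union(s), 2 star(s)
chars contribute 2×2 = 4; each union adds +2; each star adds +2
Total: 4 + 0 + 4 = 8 states


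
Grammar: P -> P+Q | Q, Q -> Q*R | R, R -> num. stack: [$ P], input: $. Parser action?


start symbol P on stack, input exhausted
Action: accept


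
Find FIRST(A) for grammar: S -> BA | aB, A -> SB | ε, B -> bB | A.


Per alternative of A: FIRST(SB) = {a, b, ε}; FIRST(ε) = {ε}
FIRST(A) = {a, b, ε}


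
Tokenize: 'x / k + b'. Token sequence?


Scan left to right, longest-match per lexeme
Tokens: ID(x), OP(/), ID(k), OP(+), ID(b)


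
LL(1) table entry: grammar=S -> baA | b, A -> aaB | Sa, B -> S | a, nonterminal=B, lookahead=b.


For [B, b]: 'b' ∈ FIRST(S)
Entry: B -> S
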